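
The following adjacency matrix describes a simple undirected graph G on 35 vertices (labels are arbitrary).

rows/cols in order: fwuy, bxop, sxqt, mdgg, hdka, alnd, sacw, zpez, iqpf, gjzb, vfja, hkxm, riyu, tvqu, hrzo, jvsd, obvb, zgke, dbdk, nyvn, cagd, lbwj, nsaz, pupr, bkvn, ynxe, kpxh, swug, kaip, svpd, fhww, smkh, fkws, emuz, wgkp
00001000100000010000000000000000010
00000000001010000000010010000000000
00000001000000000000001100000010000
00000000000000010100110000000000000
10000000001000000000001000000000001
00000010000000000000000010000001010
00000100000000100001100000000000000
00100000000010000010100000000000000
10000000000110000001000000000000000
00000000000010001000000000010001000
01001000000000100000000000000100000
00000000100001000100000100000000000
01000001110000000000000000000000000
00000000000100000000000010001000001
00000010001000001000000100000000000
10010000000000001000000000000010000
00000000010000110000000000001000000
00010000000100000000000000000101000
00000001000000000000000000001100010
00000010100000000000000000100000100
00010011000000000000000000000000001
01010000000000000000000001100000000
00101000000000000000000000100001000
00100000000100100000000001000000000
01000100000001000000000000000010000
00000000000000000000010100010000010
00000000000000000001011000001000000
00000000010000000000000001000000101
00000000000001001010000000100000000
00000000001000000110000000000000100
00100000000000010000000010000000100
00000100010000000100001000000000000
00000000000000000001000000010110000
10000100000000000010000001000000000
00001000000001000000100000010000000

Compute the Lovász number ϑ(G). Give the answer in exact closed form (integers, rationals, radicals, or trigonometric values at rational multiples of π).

Vertex hdka has 4 neighbors: fwuy, vfja, nsaz, wgkp.
deg(kpxh) = 4; N(kpxh) = {nyvn, lbwj, nsaz, kaip}.
N(wgkp) = {hdka, tvqu, cagd, swug}, |N(wgkp)| = 4.
deg(nsaz) = 4; N(nsaz) = {sxqt, hdka, kpxh, smkh}.
Every vertex has degree 4 (N=35); this is K(7,3), the Kneser graph.
A has 4 distinct eigenvalues ≈ [4.0, 2.0, -1.0, -3.0].
Lovász (edge-transitive): ϑ = −35·(-3)/((4)−(-3)) = 15.
= 15.00000000… (decimal).

15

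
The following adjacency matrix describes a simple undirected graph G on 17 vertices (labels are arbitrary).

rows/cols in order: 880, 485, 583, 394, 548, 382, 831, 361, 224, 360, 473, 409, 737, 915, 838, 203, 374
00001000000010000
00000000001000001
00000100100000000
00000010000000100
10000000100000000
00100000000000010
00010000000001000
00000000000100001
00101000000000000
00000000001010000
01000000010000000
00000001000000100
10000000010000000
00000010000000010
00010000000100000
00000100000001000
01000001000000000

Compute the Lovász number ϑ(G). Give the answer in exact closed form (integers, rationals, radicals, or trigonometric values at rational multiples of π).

deg(880) = 2; N(880) = {548, 737}.
Vertex 473 has 2 neighbors: 485, 360.
Vertex 838 has 2 neighbors: 394, 409.
N(583) = {382, 224}, |N(583)| = 2.
17-vertex 2-regular graph: this is C_{17}, the 17-cycle.
The 9 distinct eigenvalues: [2.0, 1.86494, 1.47802, 0.89148, 0.18454, -0.54733, -1.20527, -1.70043, -1.96595].
Lovász: ϑ = −17(-2*cos(pi/17))/(2+-(-1)*2*cos(pi/17)) = 17*cos(pi/17)/(cos(pi/17) + 1).
Numerically 8.4270143.
Check 8 ≤ 17*cos(pi/17)/(cos(pi/17) + 1) ≤ 9: both strict.

17*cos(pi/17)/(cos(pi/17) + 1)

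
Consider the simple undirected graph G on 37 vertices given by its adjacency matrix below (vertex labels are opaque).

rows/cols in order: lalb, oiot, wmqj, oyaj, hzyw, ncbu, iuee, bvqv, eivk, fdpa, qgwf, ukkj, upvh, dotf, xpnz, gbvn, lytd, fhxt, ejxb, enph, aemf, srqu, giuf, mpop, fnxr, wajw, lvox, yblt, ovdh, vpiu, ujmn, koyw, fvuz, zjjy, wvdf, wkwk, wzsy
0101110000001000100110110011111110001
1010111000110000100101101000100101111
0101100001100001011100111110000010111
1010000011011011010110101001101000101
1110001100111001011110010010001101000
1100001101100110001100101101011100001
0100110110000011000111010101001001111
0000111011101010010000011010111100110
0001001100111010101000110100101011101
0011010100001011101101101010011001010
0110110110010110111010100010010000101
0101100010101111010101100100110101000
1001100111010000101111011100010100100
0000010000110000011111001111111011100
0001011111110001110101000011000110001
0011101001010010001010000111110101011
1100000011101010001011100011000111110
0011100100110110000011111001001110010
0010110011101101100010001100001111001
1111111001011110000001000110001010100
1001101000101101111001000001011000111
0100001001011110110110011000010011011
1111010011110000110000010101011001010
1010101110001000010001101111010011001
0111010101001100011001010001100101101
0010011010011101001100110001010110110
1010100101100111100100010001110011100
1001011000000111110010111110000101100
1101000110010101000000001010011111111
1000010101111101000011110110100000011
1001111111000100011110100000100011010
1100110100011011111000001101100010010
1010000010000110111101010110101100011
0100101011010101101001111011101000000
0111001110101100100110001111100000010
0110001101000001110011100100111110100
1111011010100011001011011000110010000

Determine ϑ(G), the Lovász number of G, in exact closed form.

N(ujmn) = {lalb, oyaj, hzyw, ncbu, iuee, bvqv, eivk, fdpa, dotf, fhxt, ejxb, enph, aemf, giuf, ovdh, fvuz, zjjy, wkwk}, |N(ujmn)| = 18.
Vertex koyw has 18 neighbors: lalb, oiot, hzyw, ncbu, bvqv, ukkj, upvh, xpnz, gbvn, lytd, fhxt, ejxb, fnxr, wajw, yblt, ovdh, fvuz, wkwk.
deg(qgwf) = 18; N(qgwf) = {oiot, wmqj, hzyw, ncbu, bvqv, eivk, ukkj, dotf, xpnz, lytd, fhxt, ejxb, aemf, giuf, lvox, vpiu, wvdf, wzsy}.
N(upvh) = {lalb, oyaj, hzyw, bvqv, eivk, fdpa, ukkj, lytd, ejxb, enph, aemf, srqu, mpop, fnxr, wajw, vpiu, koyw, wvdf}, |N(upvh)| = 18.
18-regular, N=37; strongly regular (37,18,8,9).
The 3 distinct eigenvalues: [18.0, 2.5414, -3.5414].
λ_max=18, λ_min=-sqrt(37)/2 - 1/2; ϑ = −37·λ_min/(λ_max−λ_min) = sqrt(37).
ϑ(G) ≈ 6.0827625.

sqrt(37)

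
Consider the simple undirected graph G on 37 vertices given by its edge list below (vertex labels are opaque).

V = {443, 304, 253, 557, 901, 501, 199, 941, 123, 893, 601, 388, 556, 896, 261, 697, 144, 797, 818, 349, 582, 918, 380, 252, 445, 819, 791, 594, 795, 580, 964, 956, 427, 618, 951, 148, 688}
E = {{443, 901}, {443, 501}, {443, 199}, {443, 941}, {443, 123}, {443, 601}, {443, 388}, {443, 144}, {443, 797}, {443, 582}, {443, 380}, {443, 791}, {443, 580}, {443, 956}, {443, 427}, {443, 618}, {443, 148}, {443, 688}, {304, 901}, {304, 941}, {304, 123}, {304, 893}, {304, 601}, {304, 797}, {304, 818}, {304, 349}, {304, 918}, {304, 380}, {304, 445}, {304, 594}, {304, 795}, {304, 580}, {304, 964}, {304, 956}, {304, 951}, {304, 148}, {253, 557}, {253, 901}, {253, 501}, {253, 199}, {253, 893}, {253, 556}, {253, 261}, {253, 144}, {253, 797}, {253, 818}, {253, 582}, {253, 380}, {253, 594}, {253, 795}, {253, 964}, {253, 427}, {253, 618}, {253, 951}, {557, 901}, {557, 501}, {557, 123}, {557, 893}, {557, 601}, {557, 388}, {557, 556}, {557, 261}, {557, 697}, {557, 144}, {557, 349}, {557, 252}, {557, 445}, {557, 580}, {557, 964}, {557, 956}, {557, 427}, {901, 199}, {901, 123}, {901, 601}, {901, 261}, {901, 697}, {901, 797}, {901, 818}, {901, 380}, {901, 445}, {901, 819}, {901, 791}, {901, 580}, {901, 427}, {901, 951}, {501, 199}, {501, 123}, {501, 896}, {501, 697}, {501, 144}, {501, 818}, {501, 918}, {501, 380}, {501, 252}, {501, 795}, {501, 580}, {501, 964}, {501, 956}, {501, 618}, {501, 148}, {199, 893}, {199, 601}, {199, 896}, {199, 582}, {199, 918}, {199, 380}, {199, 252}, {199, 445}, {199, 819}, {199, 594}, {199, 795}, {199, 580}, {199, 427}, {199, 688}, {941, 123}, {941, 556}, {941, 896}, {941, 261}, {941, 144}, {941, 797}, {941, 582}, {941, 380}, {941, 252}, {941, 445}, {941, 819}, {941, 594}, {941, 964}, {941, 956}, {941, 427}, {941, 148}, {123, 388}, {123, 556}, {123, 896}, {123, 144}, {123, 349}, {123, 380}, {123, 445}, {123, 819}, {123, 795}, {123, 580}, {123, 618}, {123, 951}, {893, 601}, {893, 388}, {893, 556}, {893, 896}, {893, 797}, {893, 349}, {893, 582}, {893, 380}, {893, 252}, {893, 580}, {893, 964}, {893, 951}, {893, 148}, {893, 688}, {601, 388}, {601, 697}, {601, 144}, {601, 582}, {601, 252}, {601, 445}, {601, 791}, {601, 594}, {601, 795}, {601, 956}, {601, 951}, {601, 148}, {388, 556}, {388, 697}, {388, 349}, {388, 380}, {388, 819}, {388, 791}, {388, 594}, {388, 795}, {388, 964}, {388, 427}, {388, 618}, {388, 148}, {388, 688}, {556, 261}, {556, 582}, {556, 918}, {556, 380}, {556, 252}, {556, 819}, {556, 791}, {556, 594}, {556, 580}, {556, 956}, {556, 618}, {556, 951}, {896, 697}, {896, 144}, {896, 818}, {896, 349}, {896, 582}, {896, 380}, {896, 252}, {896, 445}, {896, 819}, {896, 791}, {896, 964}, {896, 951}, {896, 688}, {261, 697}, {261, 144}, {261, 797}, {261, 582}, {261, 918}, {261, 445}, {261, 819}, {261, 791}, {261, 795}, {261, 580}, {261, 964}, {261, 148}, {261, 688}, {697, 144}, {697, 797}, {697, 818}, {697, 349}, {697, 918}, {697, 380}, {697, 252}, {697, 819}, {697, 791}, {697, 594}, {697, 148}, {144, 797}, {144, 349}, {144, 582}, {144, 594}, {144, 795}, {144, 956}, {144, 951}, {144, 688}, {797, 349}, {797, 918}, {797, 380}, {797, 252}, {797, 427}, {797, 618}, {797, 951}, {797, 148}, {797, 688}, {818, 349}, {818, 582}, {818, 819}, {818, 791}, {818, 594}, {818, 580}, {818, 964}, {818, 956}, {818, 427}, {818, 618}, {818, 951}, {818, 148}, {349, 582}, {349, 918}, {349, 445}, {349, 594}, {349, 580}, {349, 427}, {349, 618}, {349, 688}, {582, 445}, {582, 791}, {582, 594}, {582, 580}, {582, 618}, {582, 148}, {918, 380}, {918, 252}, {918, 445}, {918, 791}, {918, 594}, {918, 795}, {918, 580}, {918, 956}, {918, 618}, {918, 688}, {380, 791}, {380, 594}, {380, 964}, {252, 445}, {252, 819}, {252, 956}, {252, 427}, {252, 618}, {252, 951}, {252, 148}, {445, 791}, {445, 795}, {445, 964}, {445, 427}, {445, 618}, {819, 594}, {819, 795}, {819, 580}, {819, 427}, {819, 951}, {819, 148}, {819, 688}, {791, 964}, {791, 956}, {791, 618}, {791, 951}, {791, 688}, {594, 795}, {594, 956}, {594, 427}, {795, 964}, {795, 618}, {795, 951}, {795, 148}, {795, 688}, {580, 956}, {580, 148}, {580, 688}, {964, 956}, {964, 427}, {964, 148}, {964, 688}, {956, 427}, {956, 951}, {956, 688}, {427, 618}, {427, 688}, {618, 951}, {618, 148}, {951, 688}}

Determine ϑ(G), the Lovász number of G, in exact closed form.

sqrt(37)

N(557) = {253, 901, 501, 123, 893, 601, 388, 556, 261, 697, 144, 349, 252, 445, 580, 964, 956, 427}, |N(557)| = 18.
deg(951) = 18; N(951) = {304, 253, 901, 123, 893, 601, 556, 896, 144, 797, 818, 252, 819, 791, 795, 956, 618, 688}.
deg(445) = 18; N(445) = {304, 557, 901, 199, 941, 123, 601, 896, 261, 349, 582, 918, 252, 791, 795, 964, 427, 618}.
deg(918) = 18; N(918) = {304, 501, 199, 556, 261, 697, 797, 349, 380, 252, 445, 791, 594, 795, 580, 956, 618, 688}.
Every vertex has degree 18 (N=37); SR(37,18,8,9) — a Paley graph.
spec(A) ≈ [18.0, 2.54138, -3.54138] (distinct, 5 d.p.).
With N=37: ϑ(G) = 37·(-(-sqrt(37)/2 - 1/2))/(18−(-sqrt(37)/2 - 1/2)) = sqrt(37).
= 6.08276253… (decimal).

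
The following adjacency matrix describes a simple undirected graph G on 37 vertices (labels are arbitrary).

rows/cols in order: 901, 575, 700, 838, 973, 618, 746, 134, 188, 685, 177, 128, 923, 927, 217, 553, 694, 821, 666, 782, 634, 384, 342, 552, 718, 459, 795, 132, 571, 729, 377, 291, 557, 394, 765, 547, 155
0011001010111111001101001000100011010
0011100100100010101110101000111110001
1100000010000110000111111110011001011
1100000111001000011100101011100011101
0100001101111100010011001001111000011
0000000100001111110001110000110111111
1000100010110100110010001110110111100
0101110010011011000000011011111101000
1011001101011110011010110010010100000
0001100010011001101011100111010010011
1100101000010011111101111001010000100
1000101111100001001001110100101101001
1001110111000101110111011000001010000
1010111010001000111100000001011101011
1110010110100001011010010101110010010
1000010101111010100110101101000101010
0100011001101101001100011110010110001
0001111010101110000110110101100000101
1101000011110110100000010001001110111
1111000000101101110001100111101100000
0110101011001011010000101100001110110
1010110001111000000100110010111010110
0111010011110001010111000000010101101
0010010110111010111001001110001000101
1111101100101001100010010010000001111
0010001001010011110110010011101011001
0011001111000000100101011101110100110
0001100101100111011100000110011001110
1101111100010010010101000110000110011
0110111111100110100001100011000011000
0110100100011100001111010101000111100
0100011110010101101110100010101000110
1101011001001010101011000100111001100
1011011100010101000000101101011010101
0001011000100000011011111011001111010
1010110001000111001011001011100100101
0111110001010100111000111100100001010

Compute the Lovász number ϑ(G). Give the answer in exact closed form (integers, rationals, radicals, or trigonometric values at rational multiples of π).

sqrt(37)

N(927) = {901, 700, 973, 618, 746, 188, 923, 694, 821, 666, 782, 132, 729, 377, 291, 394, 547, 155}, |N(927)| = 18.
N(973) = {575, 746, 134, 685, 177, 128, 923, 927, 821, 634, 384, 718, 132, 571, 729, 377, 547, 155}, |N(973)| = 18.
Vertex 901 has 18 neighbors: 700, 838, 746, 188, 177, 128, 923, 927, 217, 553, 666, 782, 384, 718, 571, 557, 394, 547.
N(177) = {901, 575, 973, 746, 128, 217, 553, 694, 821, 666, 782, 384, 342, 552, 718, 132, 729, 765}, |N(177)| = 18.
deg(v) = 18 for all v (|V|=37); strongly regular (37,18,8,9).
A has 3 distinct eigenvalues ≈ [18.0, 2.54138, -3.54138].
λ_max=18, λ_min=-sqrt(37)/2 - 1/2; ϑ = −37·λ_min/(λ_max−λ_min) = sqrt(37).
ϑ(G) ≈ 6.08276253.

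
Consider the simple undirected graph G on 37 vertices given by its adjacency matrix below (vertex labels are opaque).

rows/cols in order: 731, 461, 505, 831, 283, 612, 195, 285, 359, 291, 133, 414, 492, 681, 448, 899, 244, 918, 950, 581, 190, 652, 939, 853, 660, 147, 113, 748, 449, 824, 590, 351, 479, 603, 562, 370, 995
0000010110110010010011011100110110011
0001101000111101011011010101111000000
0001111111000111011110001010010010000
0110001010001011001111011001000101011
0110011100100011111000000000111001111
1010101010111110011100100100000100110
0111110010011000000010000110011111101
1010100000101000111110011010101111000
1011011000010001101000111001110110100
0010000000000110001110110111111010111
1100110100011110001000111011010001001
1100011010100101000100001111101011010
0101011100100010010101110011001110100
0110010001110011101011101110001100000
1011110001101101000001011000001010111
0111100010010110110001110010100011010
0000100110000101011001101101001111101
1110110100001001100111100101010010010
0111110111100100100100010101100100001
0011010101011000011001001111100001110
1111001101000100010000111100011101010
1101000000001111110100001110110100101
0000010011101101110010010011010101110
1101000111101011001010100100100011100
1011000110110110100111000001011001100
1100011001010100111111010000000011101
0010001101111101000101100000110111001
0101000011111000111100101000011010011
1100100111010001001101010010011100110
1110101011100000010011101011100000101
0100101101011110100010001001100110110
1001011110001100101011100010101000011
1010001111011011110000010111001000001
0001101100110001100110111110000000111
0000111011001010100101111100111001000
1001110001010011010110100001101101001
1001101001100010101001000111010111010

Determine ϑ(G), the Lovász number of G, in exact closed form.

N(448) = {731, 505, 831, 283, 612, 291, 133, 492, 681, 899, 652, 853, 660, 590, 479, 562, 370, 995}, |N(448)| = 18.
N(918) = {731, 461, 505, 283, 612, 285, 492, 899, 244, 581, 190, 652, 939, 147, 748, 824, 479, 370}, |N(918)| = 18.
N(283) = {461, 505, 612, 195, 285, 133, 448, 899, 244, 918, 950, 449, 824, 590, 603, 562, 370, 995}, |N(283)| = 18.
deg(461) = 18; N(461) = {831, 283, 195, 133, 414, 492, 681, 899, 918, 950, 190, 652, 853, 147, 748, 449, 824, 590}.
Regular of degree 18 on 37 vertices: strongly regular (37,18,8,9).
Distinct eigenvalues (to 3 d.p.): [18.0, 2.541, -3.541].
ϑ = −N·λ_min/(λ_max−λ_min) = −37·(-sqrt(37)/2 - 1/2)/(18−(-sqrt(37)/2 - 1/2)) = sqrt(37).
≈ 6.082763 (to 6 d.p.).

sqrt(37)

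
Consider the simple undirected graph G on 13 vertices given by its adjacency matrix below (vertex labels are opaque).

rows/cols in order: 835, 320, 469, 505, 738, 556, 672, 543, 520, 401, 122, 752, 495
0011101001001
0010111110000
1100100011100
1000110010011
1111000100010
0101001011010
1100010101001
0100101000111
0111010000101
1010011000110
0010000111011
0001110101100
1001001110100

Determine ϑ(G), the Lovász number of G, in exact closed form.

sqrt(13)

N(835) = {469, 505, 738, 672, 401, 495}, |N(835)| = 6.
Vertex 505 has 6 neighbors: 835, 738, 556, 520, 752, 495.
N(495) = {835, 505, 672, 543, 520, 122}, |N(495)| = 6.
deg(401) = 6; N(401) = {835, 469, 556, 672, 122, 752}.
Every vertex has degree 6 (N=13); Paley(13): SR with (k,λ,μ)=(6,2,3).
A has 3 distinct eigenvalues ≈ [6.0, 1.3028, -2.3028].
ϑ = −N·λ_min/(λ_max−λ_min) = −13·(-sqrt(13)/2 - 1/2)/(6−(-sqrt(13)/2 - 1/2)) = sqrt(13).
≈ 3.60555128 (to 8 d.p.).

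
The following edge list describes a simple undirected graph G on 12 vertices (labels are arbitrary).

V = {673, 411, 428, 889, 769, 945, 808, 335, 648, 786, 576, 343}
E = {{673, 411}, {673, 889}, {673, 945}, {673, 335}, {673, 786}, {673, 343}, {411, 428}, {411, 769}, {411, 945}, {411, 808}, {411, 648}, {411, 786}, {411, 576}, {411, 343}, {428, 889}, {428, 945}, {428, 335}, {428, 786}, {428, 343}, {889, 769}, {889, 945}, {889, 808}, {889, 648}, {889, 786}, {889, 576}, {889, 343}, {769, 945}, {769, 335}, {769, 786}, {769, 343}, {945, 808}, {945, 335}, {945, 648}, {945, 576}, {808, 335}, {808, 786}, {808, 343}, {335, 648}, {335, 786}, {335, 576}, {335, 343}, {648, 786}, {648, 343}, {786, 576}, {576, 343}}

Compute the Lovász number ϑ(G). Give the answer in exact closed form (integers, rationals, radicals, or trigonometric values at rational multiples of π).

6

deg(428) = 6; N(428) = {411, 889, 945, 335, 786, 343}.
Vertex 673 has 6 neighbors: 411, 889, 945, 335, 786, 343.
Vertex 576 has 6 neighbors: 411, 889, 945, 335, 786, 343.
deg(945) = 9; N(945) = {673, 411, 428, 889, 769, 808, 335, 648, 576}.
K_{6,3,3} (perfect); ϑ(G) = α(G) = max{6,3,3} = 6.
ϑ(G) ≈ 6.0000.
Sandwich: α(G)=6 ≤ ϑ(G)=6 ≤ χ(Ḡ)=6 (collapsed).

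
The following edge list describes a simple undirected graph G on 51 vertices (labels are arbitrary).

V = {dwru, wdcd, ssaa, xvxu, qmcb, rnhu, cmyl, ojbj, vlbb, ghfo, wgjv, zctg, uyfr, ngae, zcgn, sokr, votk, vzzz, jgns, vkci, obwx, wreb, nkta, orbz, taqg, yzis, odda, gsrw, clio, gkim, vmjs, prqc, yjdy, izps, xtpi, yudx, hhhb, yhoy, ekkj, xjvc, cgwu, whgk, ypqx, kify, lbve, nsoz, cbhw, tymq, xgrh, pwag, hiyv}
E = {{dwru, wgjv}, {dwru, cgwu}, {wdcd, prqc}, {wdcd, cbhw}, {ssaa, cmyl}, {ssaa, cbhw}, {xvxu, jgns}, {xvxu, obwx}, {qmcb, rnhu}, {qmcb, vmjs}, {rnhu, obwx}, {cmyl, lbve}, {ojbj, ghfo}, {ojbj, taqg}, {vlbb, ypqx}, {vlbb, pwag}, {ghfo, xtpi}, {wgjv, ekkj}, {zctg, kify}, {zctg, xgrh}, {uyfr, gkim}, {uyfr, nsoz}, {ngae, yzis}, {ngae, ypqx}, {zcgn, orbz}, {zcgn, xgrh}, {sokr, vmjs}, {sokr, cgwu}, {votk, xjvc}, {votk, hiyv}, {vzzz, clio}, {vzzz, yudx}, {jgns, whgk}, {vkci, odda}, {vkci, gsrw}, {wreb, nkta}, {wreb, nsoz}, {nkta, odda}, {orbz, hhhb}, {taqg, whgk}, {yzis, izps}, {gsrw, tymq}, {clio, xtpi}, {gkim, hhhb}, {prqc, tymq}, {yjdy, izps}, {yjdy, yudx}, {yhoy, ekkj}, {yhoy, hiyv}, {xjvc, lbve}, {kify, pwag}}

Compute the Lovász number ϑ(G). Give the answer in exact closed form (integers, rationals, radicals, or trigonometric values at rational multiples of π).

deg(nkta) = 2; N(nkta) = {wreb, odda}.
N(hiyv) = {votk, yhoy}, |N(hiyv)| = 2.
deg(hhhb) = 2; N(hhhb) = {orbz, gkim}.
deg(xgrh) = 2; N(xgrh) = {zctg, zcgn}.
deg(v) = 2 for all v (|V|=51); the odd cycle C_{51}.
A has 26 distinct eigenvalues ≈ [2.0, 1.9848, 1.9396, 1.8649, 1.762, 1.6324, 1.478, 1.3012, 1.1047, 0.8915, 0.6647, 0.4279, 0.1845, -0.0616, -0.3068, -0.5473, -0.7796, -1.0, -1.2053, -1.3923, -1.5582, -1.7004, -1.8169, -1.9059, -1.9659, -1.9962].
Lovász (edge-transitive): ϑ = −51·(-2*cos(pi/51))/((2)−(-2*cos(pi/51))) = 51*cos(pi/51)/(cos(pi/51) + 1).
≈ 25.47579 (to 5 d.p.).
Sandwich: α(G)=25 ≤ ϑ(G)=51*cos(pi/51)/(cos(pi/51) + 1) ≤ χ(Ḡ)=26 (both strict).

51*cos(pi/51)/(cos(pi/51) + 1)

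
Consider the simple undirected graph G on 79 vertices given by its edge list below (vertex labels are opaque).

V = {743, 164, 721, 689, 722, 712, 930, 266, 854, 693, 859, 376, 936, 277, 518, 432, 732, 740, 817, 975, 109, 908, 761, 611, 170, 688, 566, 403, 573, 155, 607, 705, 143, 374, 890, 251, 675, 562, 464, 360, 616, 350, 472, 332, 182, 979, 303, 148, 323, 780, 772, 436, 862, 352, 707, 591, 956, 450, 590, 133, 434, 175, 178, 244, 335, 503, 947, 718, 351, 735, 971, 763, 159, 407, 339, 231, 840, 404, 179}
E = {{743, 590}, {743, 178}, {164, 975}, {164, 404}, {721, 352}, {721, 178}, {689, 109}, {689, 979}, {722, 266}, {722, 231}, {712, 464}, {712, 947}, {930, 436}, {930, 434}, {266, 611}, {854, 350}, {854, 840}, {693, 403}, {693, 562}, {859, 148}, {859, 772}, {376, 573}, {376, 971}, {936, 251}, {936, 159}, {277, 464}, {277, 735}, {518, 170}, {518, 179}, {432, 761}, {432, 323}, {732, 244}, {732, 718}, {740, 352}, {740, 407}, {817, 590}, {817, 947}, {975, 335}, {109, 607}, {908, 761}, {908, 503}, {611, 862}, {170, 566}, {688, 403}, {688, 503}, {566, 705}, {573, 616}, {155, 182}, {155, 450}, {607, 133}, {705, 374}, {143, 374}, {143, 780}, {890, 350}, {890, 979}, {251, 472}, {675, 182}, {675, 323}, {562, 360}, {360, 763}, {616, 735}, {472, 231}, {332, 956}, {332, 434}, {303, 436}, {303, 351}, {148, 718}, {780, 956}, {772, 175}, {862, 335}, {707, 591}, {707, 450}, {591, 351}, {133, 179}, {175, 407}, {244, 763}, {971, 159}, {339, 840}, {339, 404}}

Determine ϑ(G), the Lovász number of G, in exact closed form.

Vertex 175 has 2 neighbors: 772, 407.
deg(721) = 2; N(721) = {352, 178}.
Vertex 170 has 2 neighbors: 518, 566.
Vertex 436 has 2 neighbors: 930, 303.
2-regular, N=79; the odd cycle C_{79}.
spec(A) ≈ [2.0, 1.994, 1.975, 1.943, 1.9, 1.844, 1.777, 1.698, 1.609, 1.509, 1.4, 1.282, 1.156, 1.023, 0.883, 0.738, 0.588, 0.434, 0.277, 0.119, -0.04, -0.199, -0.356, -0.511, -0.663, -0.811, -0.954, -1.09, -1.22, -1.342, -1.456, -1.56, -1.655, -1.739, -1.812, -1.873, -1.923, -1.961, -1.986, -1.998] (distinct, 3 d.p.).
ϑ = −N·λ_min/(λ_max−λ_min) = −79·(-2*cos(pi/79))/(2−(-2*cos(pi/79))) = 79*cos(pi/79)/(cos(pi/79) + 1).
≈ 39.484379 (to 6 d.p.).
Check 39 ≤ 79*cos(pi/79)/(cos(pi/79) + 1) ≤ 40: both strict.

79*cos(pi/79)/(cos(pi/79) + 1)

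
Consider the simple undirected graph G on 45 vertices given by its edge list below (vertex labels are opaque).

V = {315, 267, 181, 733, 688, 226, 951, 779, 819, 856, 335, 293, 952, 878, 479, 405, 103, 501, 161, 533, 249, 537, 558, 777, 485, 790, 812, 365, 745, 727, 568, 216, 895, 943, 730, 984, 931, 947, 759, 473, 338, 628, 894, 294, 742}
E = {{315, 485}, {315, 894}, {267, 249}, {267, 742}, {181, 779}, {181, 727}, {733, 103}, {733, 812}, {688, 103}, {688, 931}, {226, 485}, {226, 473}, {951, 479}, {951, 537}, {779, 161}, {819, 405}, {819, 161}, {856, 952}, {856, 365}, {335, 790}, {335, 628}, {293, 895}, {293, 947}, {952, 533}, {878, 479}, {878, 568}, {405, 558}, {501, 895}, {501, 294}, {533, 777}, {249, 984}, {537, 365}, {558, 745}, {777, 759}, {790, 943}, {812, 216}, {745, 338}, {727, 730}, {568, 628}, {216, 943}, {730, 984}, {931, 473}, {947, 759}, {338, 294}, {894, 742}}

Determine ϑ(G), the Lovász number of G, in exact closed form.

deg(103) = 2; N(103) = {733, 688}.
deg(856) = 2; N(856) = {952, 365}.
N(727) = {181, 730}, |N(727)| = 2.
N(931) = {688, 473}, |N(931)| = 2.
Regular of degree 2 on 45 vertices: the odd cycle C_{45}.
Distinct eigenvalues (to 3 d.p.): [2.0, 1.981, 1.923, 1.827, 1.696, 1.532, 1.338, 1.118, 0.877, 0.618, 0.347, 0.07, -0.209, -0.484, -0.749, -1.0, -1.231, -1.439, -1.618, -1.766, -1.879, -1.956, -1.995].
Lovász (edge-transitive): ϑ = −45·(-2*cos(pi/45))/((2)−(-2*cos(pi/45))) = 45*cos(pi/45)/(cos(pi/45) + 1).
≈ 22.47256215 (to 8 d.p.).
Check 22 ≤ 45*cos(pi/45)/(cos(pi/45) + 1) ≤ 23: both strict.

45*cos(pi/45)/(cos(pi/45) + 1)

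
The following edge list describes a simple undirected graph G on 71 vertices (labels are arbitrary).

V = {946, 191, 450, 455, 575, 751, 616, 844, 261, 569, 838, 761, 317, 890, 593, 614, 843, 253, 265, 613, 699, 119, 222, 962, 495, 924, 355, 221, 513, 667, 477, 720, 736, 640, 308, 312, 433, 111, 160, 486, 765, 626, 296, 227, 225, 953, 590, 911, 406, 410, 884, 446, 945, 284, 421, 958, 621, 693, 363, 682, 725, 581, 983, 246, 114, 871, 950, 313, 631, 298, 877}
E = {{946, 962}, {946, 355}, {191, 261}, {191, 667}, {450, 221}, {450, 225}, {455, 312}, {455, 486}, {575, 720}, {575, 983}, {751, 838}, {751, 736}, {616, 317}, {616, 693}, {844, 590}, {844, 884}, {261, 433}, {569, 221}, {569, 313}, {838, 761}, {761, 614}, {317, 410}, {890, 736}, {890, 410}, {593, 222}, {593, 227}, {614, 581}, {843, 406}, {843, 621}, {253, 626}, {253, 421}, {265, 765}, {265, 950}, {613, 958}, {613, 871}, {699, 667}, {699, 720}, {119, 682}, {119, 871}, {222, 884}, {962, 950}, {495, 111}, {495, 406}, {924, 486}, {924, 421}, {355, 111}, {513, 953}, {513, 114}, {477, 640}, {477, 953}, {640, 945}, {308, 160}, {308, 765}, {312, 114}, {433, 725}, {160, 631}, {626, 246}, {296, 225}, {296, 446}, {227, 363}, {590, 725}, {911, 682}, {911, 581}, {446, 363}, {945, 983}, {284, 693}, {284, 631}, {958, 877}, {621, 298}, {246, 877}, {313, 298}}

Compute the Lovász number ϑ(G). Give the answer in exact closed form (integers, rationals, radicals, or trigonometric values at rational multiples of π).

N(838) = {751, 761}, |N(838)| = 2.
deg(261) = 2; N(261) = {191, 433}.
N(227) = {593, 363}, |N(227)| = 2.
N(495) = {111, 406}, |N(495)| = 2.
Every vertex has degree 2 (N=71); this is C_{71}, the 71-cycle.
A has 36 distinct eigenvalues ≈ [2.0, 1.992, 1.969, 1.93, 1.876, 1.807, 1.725, 1.628, 1.519, 1.398, 1.267, 1.125, 0.974, 0.816, 0.652, 0.482, 0.308, 0.133, -0.044, -0.221, -0.396, -0.567, -0.735, -0.896, -1.051, -1.197, -1.334, -1.46, -1.575, -1.678, -1.768, -1.843, -1.905, -1.951, -1.982, -1.998].
With N=71: ϑ(G) = 71·(-(-1)*2*cos(pi/71))/(2−(-2*cos(pi/71))) = 71*cos(pi/71)/(cos(pi/71) + 1).
Numerically 35.4826183.
35 ≤ 71*cos(pi/71)/(cos(pi/71) + 1) ≤ 36: both strict.

71*cos(pi/71)/(cos(pi/71) + 1)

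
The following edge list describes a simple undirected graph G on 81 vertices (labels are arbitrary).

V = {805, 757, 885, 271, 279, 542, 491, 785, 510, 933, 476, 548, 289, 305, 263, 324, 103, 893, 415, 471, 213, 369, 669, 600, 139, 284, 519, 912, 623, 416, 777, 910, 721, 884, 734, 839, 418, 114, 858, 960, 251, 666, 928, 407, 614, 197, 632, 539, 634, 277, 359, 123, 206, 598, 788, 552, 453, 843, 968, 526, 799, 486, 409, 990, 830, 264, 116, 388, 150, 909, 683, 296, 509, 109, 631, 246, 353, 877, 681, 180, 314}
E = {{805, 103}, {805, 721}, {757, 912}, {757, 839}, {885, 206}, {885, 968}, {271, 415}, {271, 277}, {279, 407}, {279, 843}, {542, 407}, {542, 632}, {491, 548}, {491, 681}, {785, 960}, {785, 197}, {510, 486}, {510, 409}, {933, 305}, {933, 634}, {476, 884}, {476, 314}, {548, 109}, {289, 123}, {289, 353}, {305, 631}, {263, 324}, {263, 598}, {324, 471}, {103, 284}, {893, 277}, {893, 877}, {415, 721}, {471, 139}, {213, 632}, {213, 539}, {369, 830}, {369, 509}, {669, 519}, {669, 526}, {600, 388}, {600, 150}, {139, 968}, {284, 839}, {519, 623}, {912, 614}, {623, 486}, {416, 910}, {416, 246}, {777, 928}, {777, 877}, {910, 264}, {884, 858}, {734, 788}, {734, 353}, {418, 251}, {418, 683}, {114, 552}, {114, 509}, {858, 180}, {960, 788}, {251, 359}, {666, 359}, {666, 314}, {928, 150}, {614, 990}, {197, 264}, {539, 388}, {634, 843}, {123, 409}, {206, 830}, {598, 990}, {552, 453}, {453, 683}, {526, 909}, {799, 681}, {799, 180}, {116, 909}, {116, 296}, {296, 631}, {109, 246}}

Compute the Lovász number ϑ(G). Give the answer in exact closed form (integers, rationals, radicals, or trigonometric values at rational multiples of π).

81*cos(pi/81)/(cos(pi/81) + 1)

deg(263) = 2; N(263) = {324, 598}.
N(197) = {785, 264}, |N(197)| = 2.
deg(912) = 2; N(912) = {757, 614}.
deg(369) = 2; N(369) = {830, 509}.
Every vertex has degree 2 (N=81); a single 81-cycle (edge-transitive).
A has 41 distinct eigenvalues ≈ [2.0, 1.993986, 1.97598, 1.94609, 1.904496, 1.851448, 1.787265, 1.712334, 1.627104, 1.532089, 1.427859, 1.315043, 1.194317, 1.066409, 0.932087, 0.79216, 0.647468, 0.498882, 0.347296, 0.193622, 0.038783, -0.11629, -0.270663, -0.423408, -0.573606, -0.720355, -0.862772, -1.0, -1.131214, -1.255624, -1.372483, -1.481088, -1.580785, -1.670976, -1.751116, -1.820726, -1.879385, -1.926742, -1.962511, -1.986477, -1.998496].
λ_max=2, λ_min=-2*cos(pi/81); ϑ = −81·λ_min/(λ_max−λ_min) = 81*cos(pi/81)/(cos(pi/81) + 1).
Numerically 40.48477.
Sandwich: α(G)=40 ≤ ϑ(G)=81*cos(pi/81)/(cos(pi/81) + 1) ≤ χ(Ḡ)=41 (both strict).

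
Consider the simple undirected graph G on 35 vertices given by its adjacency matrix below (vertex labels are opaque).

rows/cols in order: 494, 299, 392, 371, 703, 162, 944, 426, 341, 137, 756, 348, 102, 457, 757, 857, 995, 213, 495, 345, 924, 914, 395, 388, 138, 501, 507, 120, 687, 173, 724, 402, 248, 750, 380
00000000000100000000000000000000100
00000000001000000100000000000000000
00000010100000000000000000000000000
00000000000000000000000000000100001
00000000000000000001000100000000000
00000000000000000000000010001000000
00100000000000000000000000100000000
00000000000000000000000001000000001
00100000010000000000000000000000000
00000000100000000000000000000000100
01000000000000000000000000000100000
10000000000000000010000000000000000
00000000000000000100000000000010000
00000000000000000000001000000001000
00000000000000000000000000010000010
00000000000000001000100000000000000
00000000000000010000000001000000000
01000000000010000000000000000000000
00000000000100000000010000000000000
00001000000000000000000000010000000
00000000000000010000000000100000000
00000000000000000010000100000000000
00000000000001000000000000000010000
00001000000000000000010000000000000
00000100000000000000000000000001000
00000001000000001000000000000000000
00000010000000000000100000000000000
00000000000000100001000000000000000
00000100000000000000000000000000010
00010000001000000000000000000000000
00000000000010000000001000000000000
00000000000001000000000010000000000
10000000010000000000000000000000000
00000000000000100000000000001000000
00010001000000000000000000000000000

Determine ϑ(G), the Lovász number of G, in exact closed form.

35*cos(pi/35)/(cos(pi/35) + 1)

deg(495) = 2; N(495) = {348, 914}.
Vertex 213 has 2 neighbors: 299, 102.
deg(402) = 2; N(402) = {457, 138}.
N(494) = {348, 248}, |N(494)| = 2.
Regular of degree 2 on 35 vertices: a single 35-cycle (edge-transitive).
Distinct eigenvalues (to 4 d.p.): [2.0, 1.9679, 1.8725, 1.7169, 1.5061, 1.247, 0.9477, 0.618, 0.2685, -0.0897, -0.445, -0.7861, -1.1018, -1.3821, -1.618, -1.8019, -1.9279, -1.9919].
ϑ = −N·λ_min/(λ_max−λ_min) = −35·(-2*cos(pi/35))/(2−(-2*cos(pi/35))) = 35*cos(pi/35)/(cos(pi/35) + 1).
ϑ(G) ≈ 17.46470.
α=17, χ(Ḡ)=18; ϑ=35*cos(pi/35)/(cos(pi/35) + 1) lies between (both strict).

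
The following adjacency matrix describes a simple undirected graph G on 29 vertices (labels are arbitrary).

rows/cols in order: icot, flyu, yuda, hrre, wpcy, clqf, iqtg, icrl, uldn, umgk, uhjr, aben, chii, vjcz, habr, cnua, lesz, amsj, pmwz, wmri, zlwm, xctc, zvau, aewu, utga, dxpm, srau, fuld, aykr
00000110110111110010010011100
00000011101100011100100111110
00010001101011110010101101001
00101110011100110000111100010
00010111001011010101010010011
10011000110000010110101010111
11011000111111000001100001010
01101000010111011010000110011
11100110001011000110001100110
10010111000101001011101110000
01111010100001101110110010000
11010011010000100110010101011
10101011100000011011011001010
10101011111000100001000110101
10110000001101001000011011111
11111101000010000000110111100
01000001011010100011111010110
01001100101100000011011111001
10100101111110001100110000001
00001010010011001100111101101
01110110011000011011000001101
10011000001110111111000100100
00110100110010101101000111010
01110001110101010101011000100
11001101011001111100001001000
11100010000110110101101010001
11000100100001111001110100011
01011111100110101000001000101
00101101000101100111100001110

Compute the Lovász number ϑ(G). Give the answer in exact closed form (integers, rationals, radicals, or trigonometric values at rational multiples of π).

Vertex aewu has 14 neighbors: flyu, yuda, hrre, icrl, uldn, umgk, aben, vjcz, cnua, amsj, wmri, xctc, zvau, srau.
deg(wmri) = 14; N(wmri) = {wpcy, iqtg, umgk, chii, vjcz, lesz, amsj, zlwm, xctc, zvau, aewu, dxpm, srau, aykr}.
Vertex aben has 14 neighbors: icot, flyu, hrre, iqtg, icrl, umgk, habr, amsj, pmwz, xctc, aewu, dxpm, fuld, aykr.
Vertex vjcz has 14 neighbors: icot, yuda, wpcy, iqtg, icrl, uldn, umgk, uhjr, habr, wmri, aewu, utga, srau, aykr.
G on 29 vertices is 14-regular; strongly regular (29,14,6,7).
The 3 distinct eigenvalues: [14.0, 2.193, -3.193].
Lovász: ϑ = −29(-sqrt(29)/2 - 1/2)/(14+-(-sqrt(29)/2 - 1/2)) = sqrt(29).
≈ 5.385164807 (to 9 d.p.).

sqrt(29)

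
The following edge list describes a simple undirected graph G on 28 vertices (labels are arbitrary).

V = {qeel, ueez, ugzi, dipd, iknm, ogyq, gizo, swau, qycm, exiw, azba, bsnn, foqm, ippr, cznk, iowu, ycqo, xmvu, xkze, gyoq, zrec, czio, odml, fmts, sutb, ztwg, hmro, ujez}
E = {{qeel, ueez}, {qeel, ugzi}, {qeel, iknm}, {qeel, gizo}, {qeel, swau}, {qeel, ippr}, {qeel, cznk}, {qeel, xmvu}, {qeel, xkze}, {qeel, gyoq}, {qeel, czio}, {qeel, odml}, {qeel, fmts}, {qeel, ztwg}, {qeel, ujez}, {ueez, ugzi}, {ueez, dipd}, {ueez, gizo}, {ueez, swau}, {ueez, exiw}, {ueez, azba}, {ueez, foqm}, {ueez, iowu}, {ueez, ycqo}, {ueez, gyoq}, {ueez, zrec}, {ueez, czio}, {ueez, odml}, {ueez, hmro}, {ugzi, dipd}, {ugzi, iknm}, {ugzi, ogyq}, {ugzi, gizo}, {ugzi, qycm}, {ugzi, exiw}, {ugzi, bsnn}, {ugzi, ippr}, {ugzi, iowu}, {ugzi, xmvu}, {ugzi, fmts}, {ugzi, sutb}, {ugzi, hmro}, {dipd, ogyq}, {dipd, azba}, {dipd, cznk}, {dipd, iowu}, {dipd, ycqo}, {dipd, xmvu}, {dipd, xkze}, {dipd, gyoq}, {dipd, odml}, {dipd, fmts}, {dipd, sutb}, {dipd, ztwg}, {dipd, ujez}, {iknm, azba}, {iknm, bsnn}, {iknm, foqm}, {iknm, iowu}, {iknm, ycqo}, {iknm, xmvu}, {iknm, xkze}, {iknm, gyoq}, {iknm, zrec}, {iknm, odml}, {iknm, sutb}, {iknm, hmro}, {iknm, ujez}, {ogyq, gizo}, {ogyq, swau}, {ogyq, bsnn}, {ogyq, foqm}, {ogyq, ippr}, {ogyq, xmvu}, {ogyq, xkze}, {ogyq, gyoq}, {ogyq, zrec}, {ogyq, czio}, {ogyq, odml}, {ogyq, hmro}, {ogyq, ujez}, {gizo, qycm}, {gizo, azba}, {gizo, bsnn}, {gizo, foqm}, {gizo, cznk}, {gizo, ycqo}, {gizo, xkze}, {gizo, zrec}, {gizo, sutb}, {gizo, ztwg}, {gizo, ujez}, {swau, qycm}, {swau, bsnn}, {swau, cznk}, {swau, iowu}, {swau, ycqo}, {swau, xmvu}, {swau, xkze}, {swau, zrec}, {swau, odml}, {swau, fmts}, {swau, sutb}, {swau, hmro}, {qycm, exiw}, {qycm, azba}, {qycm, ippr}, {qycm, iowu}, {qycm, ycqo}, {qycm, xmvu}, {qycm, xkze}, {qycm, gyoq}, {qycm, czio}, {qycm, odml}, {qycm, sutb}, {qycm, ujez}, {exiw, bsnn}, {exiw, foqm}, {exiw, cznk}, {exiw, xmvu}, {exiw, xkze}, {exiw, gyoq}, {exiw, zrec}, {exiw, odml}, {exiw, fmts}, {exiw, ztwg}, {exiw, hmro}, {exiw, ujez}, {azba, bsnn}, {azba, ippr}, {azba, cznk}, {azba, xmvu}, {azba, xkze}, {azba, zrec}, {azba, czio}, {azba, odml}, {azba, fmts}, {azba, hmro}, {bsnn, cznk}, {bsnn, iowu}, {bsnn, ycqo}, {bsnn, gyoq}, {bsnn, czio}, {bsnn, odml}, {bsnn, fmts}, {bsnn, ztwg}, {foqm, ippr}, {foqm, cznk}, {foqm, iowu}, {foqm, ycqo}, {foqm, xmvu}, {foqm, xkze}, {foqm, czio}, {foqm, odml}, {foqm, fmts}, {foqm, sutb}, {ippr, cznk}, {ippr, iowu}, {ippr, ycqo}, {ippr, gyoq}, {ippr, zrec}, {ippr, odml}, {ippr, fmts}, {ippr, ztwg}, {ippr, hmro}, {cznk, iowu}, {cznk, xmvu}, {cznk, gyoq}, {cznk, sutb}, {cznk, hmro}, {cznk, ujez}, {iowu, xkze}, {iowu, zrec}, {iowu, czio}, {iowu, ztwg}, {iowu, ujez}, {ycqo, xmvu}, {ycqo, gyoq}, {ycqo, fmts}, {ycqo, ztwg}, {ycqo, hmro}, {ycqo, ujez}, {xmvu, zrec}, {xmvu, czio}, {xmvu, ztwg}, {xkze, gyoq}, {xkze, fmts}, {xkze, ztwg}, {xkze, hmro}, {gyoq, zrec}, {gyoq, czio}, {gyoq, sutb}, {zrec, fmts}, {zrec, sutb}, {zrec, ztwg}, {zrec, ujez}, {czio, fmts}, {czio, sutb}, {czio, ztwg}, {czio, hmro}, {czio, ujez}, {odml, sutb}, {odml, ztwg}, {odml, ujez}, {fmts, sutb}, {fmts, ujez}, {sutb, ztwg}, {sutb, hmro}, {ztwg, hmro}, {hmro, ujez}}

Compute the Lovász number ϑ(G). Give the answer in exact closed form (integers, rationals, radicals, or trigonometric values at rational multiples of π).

7

deg(qeel) = 15; N(qeel) = {ueez, ugzi, iknm, gizo, swau, ippr, cznk, xmvu, xkze, gyoq, czio, odml, fmts, ztwg, ujez}.
Vertex iknm has 15 neighbors: qeel, ugzi, azba, bsnn, foqm, iowu, ycqo, xmvu, xkze, gyoq, zrec, odml, sutb, hmro, ujez.
Vertex xkze has 15 neighbors: qeel, dipd, iknm, ogyq, gizo, swau, qycm, exiw, azba, foqm, iowu, gyoq, fmts, ztwg, hmro.
N(ujez) = {qeel, dipd, iknm, ogyq, gizo, qycm, exiw, cznk, iowu, ycqo, zrec, czio, odml, fmts, hmro}, |N(ujez)| = 15.
deg(v) = 15 for all v (|V|=28); Kneser K(8,2) on C(8,2)=28 vertices.
A has 3 distinct eigenvalues ≈ [15.0, 1.0, -5.0].
Lovász (edge-transitive): ϑ = −28·(-5)/((15)−(-5)) = 7.
= 7.0000… (decimal).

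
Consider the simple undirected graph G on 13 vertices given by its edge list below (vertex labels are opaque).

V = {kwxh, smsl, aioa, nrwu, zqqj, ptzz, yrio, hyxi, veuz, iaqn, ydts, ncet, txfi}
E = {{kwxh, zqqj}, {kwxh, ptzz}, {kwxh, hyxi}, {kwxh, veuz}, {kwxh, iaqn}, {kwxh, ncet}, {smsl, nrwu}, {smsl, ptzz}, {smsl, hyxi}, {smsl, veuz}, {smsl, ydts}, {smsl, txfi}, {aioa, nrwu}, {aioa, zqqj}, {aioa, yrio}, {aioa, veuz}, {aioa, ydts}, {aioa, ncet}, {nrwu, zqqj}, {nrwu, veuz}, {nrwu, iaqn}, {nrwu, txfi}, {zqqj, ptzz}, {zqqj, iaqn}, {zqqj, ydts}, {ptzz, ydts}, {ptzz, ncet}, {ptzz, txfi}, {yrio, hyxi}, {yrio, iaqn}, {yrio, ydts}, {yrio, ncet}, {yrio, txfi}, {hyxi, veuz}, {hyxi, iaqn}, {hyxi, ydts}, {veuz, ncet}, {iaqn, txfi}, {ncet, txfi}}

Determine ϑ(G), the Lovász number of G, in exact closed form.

Vertex iaqn has 6 neighbors: kwxh, nrwu, zqqj, yrio, hyxi, txfi.
Vertex aioa has 6 neighbors: nrwu, zqqj, yrio, veuz, ydts, ncet.
deg(ptzz) = 6; N(ptzz) = {kwxh, smsl, zqqj, ydts, ncet, txfi}.
deg(txfi) = 6; N(txfi) = {smsl, nrwu, ptzz, yrio, iaqn, ncet}.
6-regular, N=13; Paley(13): SR with (k,λ,μ)=(6,2,3).
The 3 distinct eigenvalues: [6.0, 1.30278, -2.30278].
ϑ = −N·λ_min/(λ_max−λ_min) = −13·(-sqrt(13)/2 - 1/2)/(6−(-sqrt(13)/2 - 1/2)) = sqrt(13).
Numerically 3.60555128.

sqrt(13)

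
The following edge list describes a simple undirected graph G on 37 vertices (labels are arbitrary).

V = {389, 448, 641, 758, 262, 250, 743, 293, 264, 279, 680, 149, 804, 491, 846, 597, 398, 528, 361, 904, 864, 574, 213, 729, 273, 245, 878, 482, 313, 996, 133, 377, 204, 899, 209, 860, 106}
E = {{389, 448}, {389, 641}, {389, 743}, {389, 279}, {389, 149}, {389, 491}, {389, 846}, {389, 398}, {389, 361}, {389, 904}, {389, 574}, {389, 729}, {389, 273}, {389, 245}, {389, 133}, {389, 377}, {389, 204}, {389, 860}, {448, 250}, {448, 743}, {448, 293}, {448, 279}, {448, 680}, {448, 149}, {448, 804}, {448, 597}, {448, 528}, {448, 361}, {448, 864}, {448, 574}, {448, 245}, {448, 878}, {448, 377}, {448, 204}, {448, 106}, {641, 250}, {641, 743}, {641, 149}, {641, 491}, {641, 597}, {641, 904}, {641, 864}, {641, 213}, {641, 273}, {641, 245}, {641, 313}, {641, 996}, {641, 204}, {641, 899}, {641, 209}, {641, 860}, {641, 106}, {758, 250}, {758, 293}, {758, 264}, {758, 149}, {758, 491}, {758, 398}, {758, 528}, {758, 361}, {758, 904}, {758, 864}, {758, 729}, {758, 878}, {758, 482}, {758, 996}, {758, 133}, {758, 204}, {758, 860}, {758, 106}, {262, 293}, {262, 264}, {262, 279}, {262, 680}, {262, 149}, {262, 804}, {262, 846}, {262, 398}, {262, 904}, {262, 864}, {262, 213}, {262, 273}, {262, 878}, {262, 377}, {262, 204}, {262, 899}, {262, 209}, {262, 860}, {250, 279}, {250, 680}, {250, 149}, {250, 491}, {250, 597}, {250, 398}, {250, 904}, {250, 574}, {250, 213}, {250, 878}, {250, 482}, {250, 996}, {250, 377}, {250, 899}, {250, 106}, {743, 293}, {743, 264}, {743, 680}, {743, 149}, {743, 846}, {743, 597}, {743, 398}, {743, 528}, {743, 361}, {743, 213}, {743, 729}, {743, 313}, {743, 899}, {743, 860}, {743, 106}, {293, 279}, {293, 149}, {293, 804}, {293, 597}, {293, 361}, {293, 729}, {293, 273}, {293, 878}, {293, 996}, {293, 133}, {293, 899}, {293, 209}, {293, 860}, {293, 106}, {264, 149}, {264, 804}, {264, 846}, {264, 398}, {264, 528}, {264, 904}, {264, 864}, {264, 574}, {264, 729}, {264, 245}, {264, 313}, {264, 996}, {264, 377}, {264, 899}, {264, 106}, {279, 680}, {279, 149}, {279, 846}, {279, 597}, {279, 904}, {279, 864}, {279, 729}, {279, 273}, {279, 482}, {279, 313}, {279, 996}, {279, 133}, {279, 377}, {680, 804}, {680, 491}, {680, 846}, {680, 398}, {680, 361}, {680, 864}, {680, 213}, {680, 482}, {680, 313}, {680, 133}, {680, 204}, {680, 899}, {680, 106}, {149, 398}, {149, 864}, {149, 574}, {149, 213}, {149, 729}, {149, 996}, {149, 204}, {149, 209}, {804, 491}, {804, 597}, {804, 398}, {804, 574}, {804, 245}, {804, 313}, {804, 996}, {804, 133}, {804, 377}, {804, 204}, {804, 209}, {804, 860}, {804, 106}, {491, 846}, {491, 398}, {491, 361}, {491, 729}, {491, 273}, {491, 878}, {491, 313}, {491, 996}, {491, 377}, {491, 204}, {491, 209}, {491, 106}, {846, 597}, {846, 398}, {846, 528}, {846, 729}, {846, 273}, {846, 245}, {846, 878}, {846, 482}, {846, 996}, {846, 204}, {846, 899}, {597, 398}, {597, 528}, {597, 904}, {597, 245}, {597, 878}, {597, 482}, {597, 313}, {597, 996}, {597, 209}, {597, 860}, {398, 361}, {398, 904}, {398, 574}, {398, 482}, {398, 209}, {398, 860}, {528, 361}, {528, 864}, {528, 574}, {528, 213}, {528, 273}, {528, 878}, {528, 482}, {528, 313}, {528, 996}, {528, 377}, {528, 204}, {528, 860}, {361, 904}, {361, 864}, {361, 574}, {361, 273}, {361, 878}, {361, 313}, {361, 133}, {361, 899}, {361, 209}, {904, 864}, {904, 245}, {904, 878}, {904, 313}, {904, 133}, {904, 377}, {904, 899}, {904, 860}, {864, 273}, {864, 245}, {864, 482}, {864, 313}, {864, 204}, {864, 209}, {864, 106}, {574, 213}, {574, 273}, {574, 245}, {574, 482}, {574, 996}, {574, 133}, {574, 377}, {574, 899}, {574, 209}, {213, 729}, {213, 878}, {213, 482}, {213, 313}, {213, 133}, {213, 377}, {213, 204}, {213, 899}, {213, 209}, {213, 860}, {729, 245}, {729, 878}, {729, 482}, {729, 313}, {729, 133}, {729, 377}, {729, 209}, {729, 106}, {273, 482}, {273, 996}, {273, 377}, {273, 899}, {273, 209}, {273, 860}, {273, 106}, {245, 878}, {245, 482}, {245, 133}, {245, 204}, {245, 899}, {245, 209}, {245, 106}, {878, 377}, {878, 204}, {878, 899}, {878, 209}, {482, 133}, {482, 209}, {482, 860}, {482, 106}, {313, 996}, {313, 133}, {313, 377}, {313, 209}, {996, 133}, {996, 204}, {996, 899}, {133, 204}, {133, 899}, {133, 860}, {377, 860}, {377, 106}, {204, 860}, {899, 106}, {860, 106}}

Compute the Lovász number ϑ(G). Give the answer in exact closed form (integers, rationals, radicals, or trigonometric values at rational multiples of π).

sqrt(37)

deg(864) = 18; N(864) = {448, 641, 758, 262, 264, 279, 680, 149, 528, 361, 904, 273, 245, 482, 313, 204, 209, 106}.
deg(264) = 18; N(264) = {758, 262, 743, 149, 804, 846, 398, 528, 904, 864, 574, 729, 245, 313, 996, 377, 899, 106}.
deg(860) = 18; N(860) = {389, 641, 758, 262, 743, 293, 804, 597, 398, 528, 904, 213, 273, 482, 133, 377, 204, 106}.
deg(204) = 18; N(204) = {389, 448, 641, 758, 262, 680, 149, 804, 491, 846, 528, 864, 213, 245, 878, 996, 133, 860}.
G on 37 vertices is 18-regular; SR(37,18,8,9) — a Paley graph.
A has 3 distinct eigenvalues ≈ [18.0, 2.5414, -3.5414].
λ_max=18, λ_min=-sqrt(37)/2 - 1/2; ϑ = −37·λ_min/(λ_max−λ_min) = sqrt(37).
ϑ(G) ≈ 6.08276253.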